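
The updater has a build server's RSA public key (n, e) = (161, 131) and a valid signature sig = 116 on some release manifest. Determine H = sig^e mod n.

sig^131 mod 161 = 93

93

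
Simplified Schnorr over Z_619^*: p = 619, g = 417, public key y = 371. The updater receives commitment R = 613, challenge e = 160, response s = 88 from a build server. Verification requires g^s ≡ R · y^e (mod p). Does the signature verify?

g^s mod p:
Squares mod 619: 417^1≡417, 417^2≡569, 417^4≡24, 417^8≡576, 417^16≡611, 417^32≡64, 417^64≡382
88 = 64 + 16 + 8, so 417^88 ≡ 382·611·576 ≡ 180 (mod 619)
R · y^e mod p:
Squares mod 619: 371^1≡371, 371^2≡223, 371^4≡209, 371^8≡351, 371^16≡20, 371^32≡400, 371^64≡298, 371^128≡287
160 = 128 + 32, so 371^160 ≡ 287·400 ≡ 285 (mod 619)
613·285 = 174705 ≡ 147 (mod 619)
180 ≠ 147; the check fails.

does not verify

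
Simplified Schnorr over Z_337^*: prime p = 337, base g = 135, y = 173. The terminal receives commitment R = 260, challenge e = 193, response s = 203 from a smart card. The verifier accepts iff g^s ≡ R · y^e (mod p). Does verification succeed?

passes

g^s mod p:
135^2 = 18225 ≡ 27
135^4 ≡ 27^2 = 729 ≡ 55
135^8 ≡ 55^2 = 3025 ≡ 329
135^16 ≡ 329^2 = 108241 ≡ 64
135^32 ≡ 64^2 = 4096 ≡ 52
135^64 ≡ 52^2 = 2704 ≡ 8
135^128 ≡ 8^2 = 64
203 = 128 + 64 + 8 + 2 + 1, so 135^203 ≡ 64·8·329·27·135 ≡ 191 (mod 337)
R · y^e mod p:
173^2 = 29929 ≡ 273
173^4 ≡ 273^2 = 74529 ≡ 52
173^8 ≡ 52^2 = 2704 ≡ 8
173^16 ≡ 8^2 = 64
173^32 ≡ 64^2 = 4096 ≡ 52
173^64 ≡ 52^2 = 2704 ≡ 8
173^128 ≡ 8^2 = 64
193 = 128 + 64 + 1, so 173^193 ≡ 64·8·173 ≡ 282 (mod 337)
260·282 = 73320 ≡ 191 (mod 337)
191 ≡ 191 (mod 337); signature holds.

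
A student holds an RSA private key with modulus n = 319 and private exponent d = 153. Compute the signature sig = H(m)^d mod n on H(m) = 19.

61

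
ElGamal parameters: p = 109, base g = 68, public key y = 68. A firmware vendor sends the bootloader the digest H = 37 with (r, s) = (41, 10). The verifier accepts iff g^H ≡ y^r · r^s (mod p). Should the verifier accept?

reject

Left side g^H mod p:
68^37 mod 109 = 68
Right side y^r · r^s mod p:
68^41 mod 109 = 8
41^10 mod 109 = 64
8·64 = 512 ≡ 76 (mod 109)
68 ≠ 76, so verification fails.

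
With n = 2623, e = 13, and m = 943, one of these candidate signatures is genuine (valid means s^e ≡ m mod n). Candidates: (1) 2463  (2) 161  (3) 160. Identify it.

3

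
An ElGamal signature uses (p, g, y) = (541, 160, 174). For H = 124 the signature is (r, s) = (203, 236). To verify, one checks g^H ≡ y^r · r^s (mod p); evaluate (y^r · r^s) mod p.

174^2 = 30276 ≡ 521
174^4 ≡ 521^2 = 271441 ≡ 400
174^8 ≡ 400^2 = 160000 ≡ 405
174^16 ≡ 405^2 = 164025 ≡ 102
174^32 ≡ 102^2 = 10404 ≡ 125
174^64 ≡ 125^2 = 15625 ≡ 477
174^128 ≡ 477^2 = 227529 ≡ 309
203 = 128 + 64 + 8 + 2 + 1, so 174^203 ≡ 309·477·405·521·174 ≡ 368 (mod 541)
203^2 = 41209 ≡ 93
203^4 ≡ 93^2 = 8649 ≡ 534
203^8 ≡ 534^2 = 285156 ≡ 49
203^16 ≡ 49^2 = 2401 ≡ 237
203^32 ≡ 237^2 = 56169 ≡ 446
203^64 ≡ 446^2 = 198916 ≡ 369
203^128 ≡ 369^2 = 136161 ≡ 370
236 = 128 + 64 + 32 + 8 + 4, so 203^236 ≡ 370·369·446·49·534 ≡ 405 (mod 541)
y^r · r^s ≡ 368·405 = 149040 ≡ 265 (mod 541)

265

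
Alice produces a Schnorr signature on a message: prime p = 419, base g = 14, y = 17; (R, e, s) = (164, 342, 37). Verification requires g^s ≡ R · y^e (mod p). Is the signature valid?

g^s mod p:
Squares mod 419: 14^1≡14, 14^2≡196, 14^4≡287, 14^8≡245, 14^16≡108, 14^32≡351
37 = 32 + 4 + 1, so 14^37 ≡ 351·287·14 ≡ 383 (mod 419)
R · y^e mod p:
Squares mod 419: 17^1≡17, 17^2≡289, 17^4≡140, 17^8≡326, 17^16≡269, 17^32≡293, 17^64≡373, 17^128≡21, 17^256≡22
342 = 256 + 64 + 16 + 4 + 2, so 17^342 ≡ 22·373·269·140·289 ≡ 300 (mod 419)
164·300 = 49200 ≡ 177 (mod 419)
383 ≠ 177; the check fails.

invalid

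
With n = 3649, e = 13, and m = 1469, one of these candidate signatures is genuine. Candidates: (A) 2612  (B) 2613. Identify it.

Candidate A: 2612^2 = 6822544 ≡ 2563; 2612^4 ≡ 2563^2 = 6568969 ≡ 769; 2612^8 ≡ 769^2 = 591361 ≡ 223; 13 = 8 + 4 + 1, so 2612^13 ≡ 223·769·2612 ≡ 1996 (mod 3649)
Candidate B: 2613^2 = 6827769 ≡ 490; 2613^4 ≡ 490^2 = 240100 ≡ 2915; 2613^8 ≡ 2915^2 = 8497225 ≡ 2353; 13 = 8 + 4 + 1, so 2613^13 ≡ 2353·2915·2613 ≡ 1469 (mod 3649)
  → matches m = 1469

B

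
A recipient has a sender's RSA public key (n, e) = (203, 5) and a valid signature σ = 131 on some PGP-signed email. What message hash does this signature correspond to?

Squares mod 203: σ^1≡131, σ^2≡109, σ^4≡107
5 = 4 + 1, so σ^5 ≡ 107·131 ≡ 10 (mod 203)

10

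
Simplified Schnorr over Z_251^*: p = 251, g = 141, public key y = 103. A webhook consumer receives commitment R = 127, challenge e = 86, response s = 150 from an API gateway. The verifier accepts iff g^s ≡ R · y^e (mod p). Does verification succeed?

g^s mod p:
141^2 = 19881 ≡ 52
141^4 ≡ 52^2 = 2704 ≡ 194
141^8 ≡ 194^2 = 37636 ≡ 237
141^16 ≡ 237^2 = 56169 ≡ 196
141^32 ≡ 196^2 = 38416 ≡ 13
141^64 ≡ 13^2 = 169
141^128 ≡ 169^2 = 28561 ≡ 198
150 = 128 + 16 + 4 + 2, so 141^150 ≡ 198·196·194·52 ≡ 113 (mod 251)
R · y^e mod p:
103^2 = 10609 ≡ 67
103^4 ≡ 67^2 = 4489 ≡ 222
103^8 ≡ 222^2 = 49284 ≡ 88
103^16 ≡ 88^2 = 7744 ≡ 214
103^32 ≡ 214^2 = 45796 ≡ 114
103^64 ≡ 114^2 = 12996 ≡ 195
86 = 64 + 16 + 4 + 2, so 103^86 ≡ 195·214·222·67 ≡ 144 (mod 251)
127·144 = 18288 ≡ 216 (mod 251)
113 ≠ 216; the check fails.

fails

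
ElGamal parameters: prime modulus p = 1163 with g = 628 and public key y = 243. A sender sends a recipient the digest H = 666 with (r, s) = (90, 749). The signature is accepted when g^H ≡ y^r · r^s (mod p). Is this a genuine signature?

forged

Left side g^H mod p:
628^2 = 394384 ≡ 127
628^4 ≡ 127^2 = 16129 ≡ 1010
628^8 ≡ 1010^2 = 1020100 ≡ 149
628^16 ≡ 149^2 = 22201 ≡ 104
628^32 ≡ 104^2 = 10816 ≡ 349
628^64 ≡ 349^2 = 121801 ≡ 849
628^128 ≡ 849^2 = 720801 ≡ 904
628^256 ≡ 904^2 = 817216 ≡ 790
628^512 ≡ 790^2 = 624100 ≡ 732
666 = 512 + 128 + 16 + 8 + 2, so 628^666 ≡ 732·904·104·149·127 ≡ 928 (mod 1163)
Right side y^r · r^s mod p:
243^2 = 59049 ≡ 899
243^4 ≡ 899^2 = 808201 ≡ 1079
243^8 ≡ 1079^2 = 1164241 ≡ 78
243^16 ≡ 78^2 = 6084 ≡ 269
243^32 ≡ 269^2 = 72361 ≡ 255
243^64 ≡ 255^2 = 65025 ≡ 1060
90 = 64 + 16 + 8 + 2, so 243^90 ≡ 1060·269·78·899 ≡ 330 (mod 1163)
90^2 = 8100 ≡ 1122
90^4 ≡ 1122^2 = 1258884 ≡ 518
90^8 ≡ 518^2 = 268324 ≡ 834
90^16 ≡ 834^2 = 695556 ≡ 82
90^32 ≡ 82^2 = 6724 ≡ 909
90^64 ≡ 909^2 = 826281 ≡ 551
90^128 ≡ 551^2 = 303601 ≡ 58
90^256 ≡ 58^2 = 3364 ≡ 1038
90^512 ≡ 1038^2 = 1077444 ≡ 506
749 = 512 + 128 + 64 + 32 + 8 + 4 + 1, so 90^749 ≡ 506·58·551·909·834·518·90 ≡ 607 (mod 1163)
330·607 = 200310 ≡ 274 (mod 1163)
928 ≠ 274, so verification fails.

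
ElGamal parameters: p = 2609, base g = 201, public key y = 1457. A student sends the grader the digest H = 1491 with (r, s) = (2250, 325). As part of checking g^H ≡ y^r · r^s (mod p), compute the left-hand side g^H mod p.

201^2 = 40401 ≡ 1266
201^4 ≡ 1266^2 = 1602756 ≡ 830
201^8 ≡ 830^2 = 688900 ≡ 124
201^16 ≡ 124^2 = 15376 ≡ 2331
201^32 ≡ 2331^2 = 5433561 ≡ 1623
201^64 ≡ 1623^2 = 2634129 ≡ 1648
201^128 ≡ 1648^2 = 2715904 ≡ 2544
201^256 ≡ 2544^2 = 6471936 ≡ 1616
201^512 ≡ 1616^2 = 2611456 ≡ 2456
201^1024 ≡ 2456^2 = 6031936 ≡ 2537
1491 = 1024 + 256 + 128 + 64 + 16 + 2 + 1, so 201^1491 ≡ 2537·1616·2544·1648·2331·1266·201 ≡ 555 (mod 2609)

555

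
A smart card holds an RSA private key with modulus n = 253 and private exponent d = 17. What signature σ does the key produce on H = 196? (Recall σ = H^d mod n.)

147

H^2 ≡ 196^2 = 38416 ≡ 213
H^4 ≡ 213^2 = 45369 ≡ 82
H^8 ≡ 82^2 = 6724 ≡ 146
H^16 ≡ 146^2 = 21316 ≡ 64
17 = 16 + 1, so H^17 ≡ 64·196 ≡ 147 (mod 253)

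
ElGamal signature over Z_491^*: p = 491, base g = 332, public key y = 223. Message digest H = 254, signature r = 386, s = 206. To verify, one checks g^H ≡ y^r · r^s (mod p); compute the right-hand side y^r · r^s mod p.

223^2 = 49729 ≡ 138
223^4 ≡ 138^2 = 19044 ≡ 386
223^8 ≡ 386^2 = 148996 ≡ 223
223^16 ≡ 223^2 = 49729 ≡ 138
223^32 ≡ 138^2 = 19044 ≡ 386
223^64 ≡ 386^2 = 148996 ≡ 223
223^128 ≡ 223^2 = 49729 ≡ 138
223^256 ≡ 138^2 = 19044 ≡ 386
386 = 256 + 128 + 2, so 223^386 ≡ 386·138·138 ≡ 223 (mod 491)
386^2 = 148996 ≡ 223
386^4 ≡ 223^2 = 49729 ≡ 138
386^8 ≡ 138^2 = 19044 ≡ 386
386^16 ≡ 386^2 = 148996 ≡ 223
386^32 ≡ 223^2 = 49729 ≡ 138
386^64 ≡ 138^2 = 19044 ≡ 386
386^128 ≡ 386^2 = 148996 ≡ 223
206 = 128 + 64 + 8 + 4 + 2, so 386^206 ≡ 223·386·386·138·223 ≡ 153 (mod 491)
y^r · r^s ≡ 223·153 = 34119 ≡ 240 (mod 491)

240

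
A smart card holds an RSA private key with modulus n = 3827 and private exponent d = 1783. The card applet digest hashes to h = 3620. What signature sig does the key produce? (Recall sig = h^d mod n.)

2410

Squares mod 3827: h^1≡3620, h^2≡752, h^4≡2935, h^8≡3475, h^16≡1440, h^32≡3193, h^64≡121, h^128≡3160, h^256≡957, h^512≡1196, h^1024≡2945
1783 = 1024 + 512 + 128 + 64 + 32 + 16 + 4 + 2 + 1, so h^1783 ≡ 2945·1196·3160·121·3193·1440·2935·752·3620 ≡ 2410 (mod 3827)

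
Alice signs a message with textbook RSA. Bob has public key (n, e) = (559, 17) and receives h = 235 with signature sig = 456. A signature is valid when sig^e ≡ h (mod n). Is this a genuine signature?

sig^2 ≡ 456^2 = 207936 ≡ 547
sig^4 ≡ 547^2 = 299209 ≡ 144
sig^8 ≡ 144^2 = 20736 ≡ 53
sig^16 ≡ 53^2 = 2809 ≡ 14
17 = 16 + 1, so sig^17 ≡ 14·456 ≡ 235 (mod 559)
235 = h, so the signature checks out.

genuine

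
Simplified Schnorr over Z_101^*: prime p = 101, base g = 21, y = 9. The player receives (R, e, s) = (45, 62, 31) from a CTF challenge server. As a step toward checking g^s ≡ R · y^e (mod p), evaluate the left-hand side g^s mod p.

21^2 = 441 ≡ 37
21^4 ≡ 37^2 = 1369 ≡ 56
21^8 ≡ 56^2 = 3136 ≡ 5
21^16 ≡ 5^2 = 25
31 = 16 + 8 + 4 + 2 + 1, so 21^31 ≡ 25·5·56·37·21 ≡ 49 (mod 101)

49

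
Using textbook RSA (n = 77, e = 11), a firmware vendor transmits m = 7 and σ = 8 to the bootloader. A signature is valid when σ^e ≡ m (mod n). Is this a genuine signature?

forged

Squares mod 77: σ^1≡8, σ^2≡64, σ^4≡15, σ^8≡71
11 = 8 + 2 + 1, so σ^11 ≡ 71·64·8 ≡ 8 (mod 77)
8 ≠ 7, so verification fails.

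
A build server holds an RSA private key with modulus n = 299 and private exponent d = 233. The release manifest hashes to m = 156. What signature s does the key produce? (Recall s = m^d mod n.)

117

Squares mod 299: m^1≡156, m^2≡117, m^4≡234, m^8≡39, m^16≡26, m^32≡78, m^64≡104, m^128≡52
233 = 128 + 64 + 32 + 8 + 1, so m^233 ≡ 52·104·78·39·156 ≡ 117 (mod 299)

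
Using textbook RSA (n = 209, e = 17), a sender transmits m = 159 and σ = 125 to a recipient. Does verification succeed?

passes

σ^2 ≡ 125^2 = 15625 ≡ 159
σ^4 ≡ 159^2 = 25281 ≡ 201
σ^8 ≡ 201^2 = 40401 ≡ 64
σ^16 ≡ 64^2 = 4096 ≡ 125
17 = 16 + 1, so σ^17 ≡ 125·125 ≡ 159 (mod 209)
Since 159 equals the digest 159, verification succeeds.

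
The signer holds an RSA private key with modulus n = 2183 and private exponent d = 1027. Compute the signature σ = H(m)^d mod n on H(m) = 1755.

386

(H(m))^1027 mod 2183 = 386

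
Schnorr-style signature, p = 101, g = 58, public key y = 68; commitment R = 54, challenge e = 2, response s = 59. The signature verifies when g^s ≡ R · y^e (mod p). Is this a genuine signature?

g^s mod p:
58^2 = 3364 ≡ 31
58^4 ≡ 31^2 = 961 ≡ 52
58^8 ≡ 52^2 = 2704 ≡ 78
58^16 ≡ 78^2 = 6084 ≡ 24
58^32 ≡ 24^2 = 576 ≡ 71
59 = 32 + 16 + 8 + 2 + 1, so 58^59 ≡ 71·24·78·31·58 ≡ 80 (mod 101)
R · y^e mod p:
68^2 = 4624 ≡ 79
54·79 = 4266 ≡ 24 (mod 101)
80 ≠ 24; the check fails.

forged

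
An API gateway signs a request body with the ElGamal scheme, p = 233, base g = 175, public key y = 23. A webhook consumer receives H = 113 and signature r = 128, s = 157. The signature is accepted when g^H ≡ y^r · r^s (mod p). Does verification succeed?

Left side g^H mod p:
175^2 = 30625 ≡ 102
175^4 ≡ 102^2 = 10404 ≡ 152
175^8 ≡ 152^2 = 23104 ≡ 37
175^16 ≡ 37^2 = 1369 ≡ 204
175^32 ≡ 204^2 = 41616 ≡ 142
175^64 ≡ 142^2 = 20164 ≡ 126
113 = 64 + 32 + 16 + 1, so 175^113 ≡ 126·142·204·175 ≡ 64 (mod 233)
Right side y^r · r^s mod p:
23^2 = 529 ≡ 63
23^4 ≡ 63^2 = 3969 ≡ 8
23^8 ≡ 8^2 = 64
23^16 ≡ 64^2 = 4096 ≡ 135
23^32 ≡ 135^2 = 18225 ≡ 51
23^64 ≡ 51^2 = 2601 ≡ 38
23^128 ≡ 38^2 = 1444 ≡ 46
128^2 = 16384 ≡ 74
128^4 ≡ 74^2 = 5476 ≡ 117
128^8 ≡ 117^2 = 13689 ≡ 175
128^16 ≡ 175^2 = 30625 ≡ 102
128^32 ≡ 102^2 = 10404 ≡ 152
128^64 ≡ 152^2 = 23104 ≡ 37
128^128 ≡ 37^2 = 1369 ≡ 204
157 = 128 + 16 + 8 + 4 + 1, so 128^157 ≡ 204·102·175·117·128 ≡ 204 (mod 233)
46·204 = 9384 ≡ 64 (mod 233)
64 ≡ 64 (mod 233), so the signature is genuine.

passes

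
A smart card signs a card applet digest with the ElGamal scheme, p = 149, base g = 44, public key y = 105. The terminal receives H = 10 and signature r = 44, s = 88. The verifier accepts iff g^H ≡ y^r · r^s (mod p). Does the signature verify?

does not verify

Left side g^H mod p:
44^2 = 1936 ≡ 148
44^4 ≡ 148^2 = 21904 ≡ 1
44^8 ≡ 1^2 = 1
10 = 8 + 2, so 44^10 ≡ 1·148 ≡ 148 (mod 149)
Right side y^r · r^s mod p:
105^2 = 11025 ≡ 148
105^4 ≡ 148^2 = 21904 ≡ 1
105^8 ≡ 1^2 = 1
105^16 ≡ 1^2 = 1
105^32 ≡ 1^2 = 1
44 = 32 + 8 + 4, so 105^44 ≡ 1·1·1 ≡ 1 (mod 149)
44^2 = 1936 ≡ 148
44^4 ≡ 148^2 = 21904 ≡ 1
44^8 ≡ 1^2 = 1
44^16 ≡ 1^2 = 1
44^32 ≡ 1^2 = 1
44^64 ≡ 1^2 = 1
88 = 64 + 16 + 8, so 44^88 ≡ 1·1·1 ≡ 1 (mod 149)
1·1 = 1 ≡ 1 (mod 149)
148 ≠ 1, so verification fails.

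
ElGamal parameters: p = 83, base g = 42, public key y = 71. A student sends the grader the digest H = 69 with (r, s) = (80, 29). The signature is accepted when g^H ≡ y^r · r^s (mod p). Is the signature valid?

Left side g^H mod p:
42^2 = 1764 ≡ 21
42^4 ≡ 21^2 = 441 ≡ 26
42^8 ≡ 26^2 = 676 ≡ 12
42^16 ≡ 12^2 = 144 ≡ 61
42^32 ≡ 61^2 = 3721 ≡ 69
42^64 ≡ 69^2 = 4761 ≡ 30
69 = 64 + 4 + 1, so 42^69 ≡ 30·26·42 ≡ 58 (mod 83)
Right side y^r · r^s mod p:
71^2 = 5041 ≡ 61
71^4 ≡ 61^2 = 3721 ≡ 69
71^8 ≡ 69^2 = 4761 ≡ 30
71^16 ≡ 30^2 = 900 ≡ 70
71^32 ≡ 70^2 = 4900 ≡ 3
71^64 ≡ 3^2 = 9
80 = 64 + 16, so 71^80 ≡ 9·70 ≡ 49 (mod 83)
80^2 = 6400 ≡ 9
80^4 ≡ 9^2 = 81
80^8 ≡ 81^2 = 6561 ≡ 4
80^16 ≡ 4^2 = 16
29 = 16 + 8 + 4 + 1, so 80^29 ≡ 16·4·81·80 ≡ 52 (mod 83)
49·52 = 2548 ≡ 58 (mod 83)
58 ≡ 58 (mod 83), so the signature is genuine.

valid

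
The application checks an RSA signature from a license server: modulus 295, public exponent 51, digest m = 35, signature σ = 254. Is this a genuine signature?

σ^2 ≡ 254^2 = 64516 ≡ 206
σ^4 ≡ 206^2 = 42436 ≡ 251
σ^8 ≡ 251^2 = 63001 ≡ 166
σ^16 ≡ 166^2 = 27556 ≡ 121
σ^32 ≡ 121^2 = 14641 ≡ 186
51 = 32 + 16 + 2 + 1, so σ^51 ≡ 186·121·206·254 ≡ 229 (mod 295)
The recovered value 229 does not match the digest 35.

forged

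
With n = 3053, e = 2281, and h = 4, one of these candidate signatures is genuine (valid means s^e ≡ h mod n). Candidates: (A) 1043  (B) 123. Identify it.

A

Candidate A: Squares mod 3053: 1043^1≡1043, 1043^2≡981, 1043^4≡666, 1043^8≡871, 1043^16≡1497, 1043^32≡107, 1043^64≡2290, 1043^128≡2099, 1043^256≡322, 1043^512≡2935, 1043^1024≡1712, 1043^2048≡64; 2281 = 2048 + 128 + 64 + 32 + 8 + 1, so 1043^2281 ≡ 64·2099·2290·107·871·1043 ≡ 4 (mod 3053)
  → matches h = 4
Candidate B: Squares mod 3053: 123^1≡123, 123^2≡2917, 123^4≡178, 123^8≡1154, 123^16≡608, 123^32≡251, 123^64≡1941, 123^128≡79, 123^256≡135, 123^512≡2960, 123^1024≡2543, 123^2048≡595; 2281 = 2048 + 128 + 64 + 32 + 8 + 1, so 123^2281 ≡ 595·79·1941·251·1154·123 ≡ 1843 (mod 3053)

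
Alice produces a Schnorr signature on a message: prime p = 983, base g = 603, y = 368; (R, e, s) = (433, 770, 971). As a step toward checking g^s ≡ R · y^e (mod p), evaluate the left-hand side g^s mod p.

86

Squares mod 983: 603^1≡603, 603^2≡882, 603^4≡371, 603^8≡21, 603^16≡441, 603^32≡830, 603^64≡800, 603^128≡67, 603^256≡557, 603^512≡604
971 = 512 + 256 + 128 + 64 + 8 + 2 + 1, so 603^971 ≡ 604·557·67·800·21·882·603 ≡ 86 (mod 983)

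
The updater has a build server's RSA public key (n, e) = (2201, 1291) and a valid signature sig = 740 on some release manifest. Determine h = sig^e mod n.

sig^2 ≡ 740^2 = 547600 ≡ 1752
sig^4 ≡ 1752^2 = 3069504 ≡ 1310
sig^8 ≡ 1310^2 = 1716100 ≡ 1521
sig^16 ≡ 1521^2 = 2313441 ≡ 190
sig^32 ≡ 190^2 = 36100 ≡ 884
sig^64 ≡ 884^2 = 781456 ≡ 101
sig^128 ≡ 101^2 = 10201 ≡ 1397
sig^256 ≡ 1397^2 = 1951609 ≡ 1523
sig^512 ≡ 1523^2 = 2319529 ≡ 1876
sig^1024 ≡ 1876^2 = 3519376 ≡ 2178
1291 = 1024 + 256 + 8 + 2 + 1, so sig^1291 ≡ 2178·1523·1521·1752·740 ≡ 1298 (mod 2201)

1298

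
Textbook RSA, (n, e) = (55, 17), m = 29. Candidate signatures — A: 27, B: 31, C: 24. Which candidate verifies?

C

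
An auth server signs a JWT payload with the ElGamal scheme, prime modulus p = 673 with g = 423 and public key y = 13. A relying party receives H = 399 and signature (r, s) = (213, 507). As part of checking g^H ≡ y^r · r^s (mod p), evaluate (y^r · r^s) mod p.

402

13^2 = 169
13^4 ≡ 169^2 = 28561 ≡ 295
13^8 ≡ 295^2 = 87025 ≡ 208
13^16 ≡ 208^2 = 43264 ≡ 192
13^32 ≡ 192^2 = 36864 ≡ 522
13^64 ≡ 522^2 = 272484 ≡ 592
13^128 ≡ 592^2 = 350464 ≡ 504
213 = 128 + 64 + 16 + 4 + 1, so 13^213 ≡ 504·592·192·295·13 ≡ 495 (mod 673)
213^2 = 45369 ≡ 278
213^4 ≡ 278^2 = 77284 ≡ 562
213^8 ≡ 562^2 = 315844 ≡ 207
213^16 ≡ 207^2 = 42849 ≡ 450
213^32 ≡ 450^2 = 202500 ≡ 600
213^64 ≡ 600^2 = 360000 ≡ 618
213^128 ≡ 618^2 = 381924 ≡ 333
213^256 ≡ 333^2 = 110889 ≡ 517
507 = 256 + 128 + 64 + 32 + 16 + 8 + 2 + 1, so 213^507 ≡ 517·333·618·600·450·207·278·213 ≡ 580 (mod 673)
y^r · r^s ≡ 495·580 = 287100 ≡ 402 (mod 673)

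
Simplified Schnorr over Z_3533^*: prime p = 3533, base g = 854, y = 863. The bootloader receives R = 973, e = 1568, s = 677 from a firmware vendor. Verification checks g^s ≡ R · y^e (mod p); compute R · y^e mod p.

878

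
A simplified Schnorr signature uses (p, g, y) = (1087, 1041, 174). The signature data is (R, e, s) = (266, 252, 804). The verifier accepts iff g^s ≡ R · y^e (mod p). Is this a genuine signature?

g^s mod p:
1041^2 = 1083681 ≡ 1029
1041^4 ≡ 1029^2 = 1058841 ≡ 103
1041^8 ≡ 103^2 = 10609 ≡ 826
1041^16 ≡ 826^2 = 682276 ≡ 727
1041^32 ≡ 727^2 = 528529 ≡ 247
1041^64 ≡ 247^2 = 61009 ≡ 137
1041^128 ≡ 137^2 = 18769 ≡ 290
1041^256 ≡ 290^2 = 84100 ≡ 401
1041^512 ≡ 401^2 = 160801 ≡ 1012
804 = 512 + 256 + 32 + 4, so 1041^804 ≡ 1012·401·247·103 ≡ 138 (mod 1087)
R · y^e mod p:
174^2 = 30276 ≡ 927
174^4 ≡ 927^2 = 859329 ≡ 599
174^8 ≡ 599^2 = 358801 ≡ 91
174^16 ≡ 91^2 = 8281 ≡ 672
174^32 ≡ 672^2 = 451584 ≡ 479
174^64 ≡ 479^2 = 229441 ≡ 84
174^128 ≡ 84^2 = 7056 ≡ 534
252 = 128 + 64 + 32 + 16 + 8 + 4, so 174^252 ≡ 534·84·479·672·91·599 ≡ 173 (mod 1087)
266·173 = 46018 ≡ 364 (mod 1087)
138 ≠ 364; the check fails.

forged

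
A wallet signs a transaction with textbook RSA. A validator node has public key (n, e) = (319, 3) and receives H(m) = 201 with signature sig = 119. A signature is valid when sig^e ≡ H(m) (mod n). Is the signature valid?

valid

Squares mod 319: sig^1≡119, sig^2≡125
3 = 2 + 1, so sig^3 ≡ 125·119 ≡ 201 (mod 319)
sig^3 mod 319 = 201 matches H(m).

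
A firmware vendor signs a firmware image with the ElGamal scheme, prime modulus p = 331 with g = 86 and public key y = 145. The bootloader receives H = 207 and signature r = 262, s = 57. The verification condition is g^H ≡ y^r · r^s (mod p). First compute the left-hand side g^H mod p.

65

Squares mod 331: 86^1≡86, 86^2≡114, 86^4≡87, 86^8≡287, 86^16≡281, 86^32≡183, 86^64≡58, 86^128≡54
207 = 128 + 64 + 8 + 4 + 2 + 1, so 86^207 ≡ 54·58·287·87·114·86 ≡ 65 (mod 331)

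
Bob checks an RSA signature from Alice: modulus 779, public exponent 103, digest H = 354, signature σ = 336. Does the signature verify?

does not verify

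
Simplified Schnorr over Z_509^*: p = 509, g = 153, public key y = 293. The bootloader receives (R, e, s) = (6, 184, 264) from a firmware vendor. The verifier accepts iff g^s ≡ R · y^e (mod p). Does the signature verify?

does not verify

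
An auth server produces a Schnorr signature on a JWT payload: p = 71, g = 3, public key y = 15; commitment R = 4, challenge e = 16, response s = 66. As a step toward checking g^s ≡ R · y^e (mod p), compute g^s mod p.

3^66 mod 71 = 64

64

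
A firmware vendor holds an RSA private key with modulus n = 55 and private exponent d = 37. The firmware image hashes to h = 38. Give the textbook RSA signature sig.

3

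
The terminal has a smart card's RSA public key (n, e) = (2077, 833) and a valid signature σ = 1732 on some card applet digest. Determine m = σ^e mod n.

649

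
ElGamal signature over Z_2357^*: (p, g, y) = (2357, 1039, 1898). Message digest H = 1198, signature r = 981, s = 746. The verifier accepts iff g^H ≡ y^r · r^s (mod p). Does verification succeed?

Left side g^H mod p:
Squares mod 2357: 1039^1≡1039, 1039^2≡15, 1039^4≡225, 1039^8≡1128, 1039^16≡1961, 1039^32≡1254, 1039^64≡397, 1039^128≡2047, 1039^256≡1820, 1039^512≡815, 1039^1024≡1908
1198 = 1024 + 128 + 32 + 8 + 4 + 2, so 1039^1198 ≡ 1908·2047·1254·1128·225·15 ≡ 1891 (mod 2357)
Right side y^r · r^s mod p:
Squares mod 2357: 1898^1≡1898, 1898^2≡908, 1898^4≡1871, 1898^8≡496, 1898^16≡888, 1898^32≡1306, 1898^64≡1525, 1898^128≡1623, 1898^256≡1360, 1898^512≡1712
981 = 512 + 256 + 128 + 64 + 16 + 4 + 1, so 1898^981 ≡ 1712·1360·1623·1525·888·1871·1898 ≡ 879 (mod 2357)
Squares mod 2357: 981^1≡981, 981^2≡705, 981^4≡2055, 981^8≡1638, 981^16≡778, 981^32≡1892, 981^64≡1738, 981^128≡1327, 981^256≡250, 981^512≡1218
746 = 512 + 128 + 64 + 32 + 8 + 2, so 981^746 ≡ 1218·1327·1738·1892·1638·705 ≡ 1123 (mod 2357)
879·1123 = 987117 ≡ 1891 (mod 2357)
1891 ≡ 1891 (mod 2357), so the signature is genuine.

passes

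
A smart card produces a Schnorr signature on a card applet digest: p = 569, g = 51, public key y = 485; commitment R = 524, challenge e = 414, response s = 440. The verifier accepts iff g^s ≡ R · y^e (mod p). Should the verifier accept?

g^s mod p:
Squares mod 569: 51^1≡51, 51^2≡325, 51^4≡360, 51^8≡437, 51^16≡354, 51^32≡136, 51^64≡288, 51^128≡439, 51^256≡399
440 = 256 + 128 + 32 + 16 + 8, so 51^440 ≡ 399·439·136·354·437 ≡ 302 (mod 569)
R · y^e mod p:
Squares mod 569: 485^1≡485, 485^2≡228, 485^4≡205, 485^8≡488, 485^16≡302, 485^32≡164, 485^64≡153, 485^128≡80, 485^256≡141
414 = 256 + 128 + 16 + 8 + 4 + 2, so 485^414 ≡ 141·80·302·488·205·228 ≡ 537 (mod 569)
524·537 = 281388 ≡ 302 (mod 569)
302 ≡ 302 (mod 569); signature holds.

accept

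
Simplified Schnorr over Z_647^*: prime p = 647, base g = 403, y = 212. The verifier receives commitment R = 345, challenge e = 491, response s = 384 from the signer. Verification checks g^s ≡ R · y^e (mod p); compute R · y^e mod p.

212^491 mod 647 = 242
R · y^e ≡ 345·242 = 83490 ≡ 27 (mod 647)

27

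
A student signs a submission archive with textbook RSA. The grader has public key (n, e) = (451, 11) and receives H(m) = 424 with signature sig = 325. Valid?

sig^2 ≡ 325^2 = 105625 ≡ 91
sig^4 ≡ 91^2 = 8281 ≡ 163
sig^8 ≡ 163^2 = 26569 ≡ 411
11 = 8 + 2 + 1, so sig^11 ≡ 411·91·325 ≡ 424 (mod 451)
sig^11 mod 451 = 424 matches H(m).

yes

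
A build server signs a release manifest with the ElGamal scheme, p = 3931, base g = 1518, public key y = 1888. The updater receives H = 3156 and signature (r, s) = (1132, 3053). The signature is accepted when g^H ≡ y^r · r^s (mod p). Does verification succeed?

fails

Left side g^H mod p:
1518^2 = 2304324 ≡ 758
1518^4 ≡ 758^2 = 574564 ≡ 638
1518^8 ≡ 638^2 = 407044 ≡ 2151
1518^16 ≡ 2151^2 = 4626801 ≡ 14
1518^32 ≡ 14^2 = 196
1518^64 ≡ 196^2 = 38416 ≡ 3037
1518^128 ≡ 3037^2 = 9223369 ≡ 1243
1518^256 ≡ 1243^2 = 1545049 ≡ 166
1518^512 ≡ 166^2 = 27556 ≡ 39
1518^1024 ≡ 39^2 = 1521
1518^2048 ≡ 1521^2 = 2313441 ≡ 2013
3156 = 2048 + 1024 + 64 + 16 + 4, so 1518^3156 ≡ 2013·1521·3037·14·638 ≡ 419 (mod 3931)
Right side y^r · r^s mod p:
1888^2 = 3564544 ≡ 3058
1888^4 ≡ 3058^2 = 9351364 ≡ 3446
1888^8 ≡ 3446^2 = 11874916 ≡ 3296
1888^16 ≡ 3296^2 = 10863616 ≡ 2263
1888^32 ≡ 2263^2 = 5121169 ≡ 3007
1888^64 ≡ 3007^2 = 9042049 ≡ 749
1888^128 ≡ 749^2 = 561001 ≡ 2799
1888^256 ≡ 2799^2 = 7834401 ≡ 3849
1888^512 ≡ 3849^2 = 14814801 ≡ 2793
1888^1024 ≡ 2793^2 = 7800849 ≡ 1745
1132 = 1024 + 64 + 32 + 8 + 4, so 1888^1132 ≡ 1745·749·3007·3296·3446 ≡ 3475 (mod 3931)
1132^2 = 1281424 ≡ 3849
1132^4 ≡ 3849^2 = 14814801 ≡ 2793
1132^8 ≡ 2793^2 = 7800849 ≡ 1745
1132^16 ≡ 1745^2 = 3045025 ≡ 2431
1132^32 ≡ 2431^2 = 5909761 ≡ 1468
1132^64 ≡ 1468^2 = 2155024 ≡ 836
1132^128 ≡ 836^2 = 698896 ≡ 3109
1132^256 ≡ 3109^2 = 9665881 ≡ 3483
1132^512 ≡ 3483^2 = 12131289 ≡ 223
1132^1024 ≡ 223^2 = 49729 ≡ 2557
1132^2048 ≡ 2557^2 = 6538249 ≡ 996
3053 = 2048 + 512 + 256 + 128 + 64 + 32 + 8 + 4 + 1, so 1132^3053 ≡ 996·223·3483·3109·836·1468·1745·2793·1132 ≡ 812 (mod 3931)
3475·812 = 2821700 ≡ 3173 (mod 3931)
419 ≠ 3173, so verification fails.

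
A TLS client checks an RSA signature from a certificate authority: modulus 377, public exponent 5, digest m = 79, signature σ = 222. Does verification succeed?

σ^2 ≡ 222^2 = 49284 ≡ 274
σ^4 ≡ 274^2 = 75076 ≡ 53
5 = 4 + 1, so σ^5 ≡ 53·222 ≡ 79 (mod 377)
Since 79 equals the digest 79, verification succeeds.

passes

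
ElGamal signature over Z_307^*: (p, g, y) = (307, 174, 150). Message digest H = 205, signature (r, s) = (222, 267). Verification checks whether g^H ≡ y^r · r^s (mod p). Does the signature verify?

does not verify

Left side g^H mod p:
174^2 = 30276 ≡ 190
174^4 ≡ 190^2 = 36100 ≡ 181
174^8 ≡ 181^2 = 32761 ≡ 219
174^16 ≡ 219^2 = 47961 ≡ 69
174^32 ≡ 69^2 = 4761 ≡ 156
174^64 ≡ 156^2 = 24336 ≡ 83
174^128 ≡ 83^2 = 6889 ≡ 135
205 = 128 + 64 + 8 + 4 + 1, so 174^205 ≡ 135·83·219·181·174 ≡ 245 (mod 307)
Right side y^r · r^s mod p:
150^2 = 22500 ≡ 89
150^4 ≡ 89^2 = 7921 ≡ 246
150^8 ≡ 246^2 = 60516 ≡ 37
150^16 ≡ 37^2 = 1369 ≡ 141
150^32 ≡ 141^2 = 19881 ≡ 233
150^64 ≡ 233^2 = 54289 ≡ 257
150^128 ≡ 257^2 = 66049 ≡ 44
222 = 128 + 64 + 16 + 8 + 4 + 2, so 150^222 ≡ 44·257·141·37·246·89 ≡ 70 (mod 307)
222^2 = 49284 ≡ 164
222^4 ≡ 164^2 = 26896 ≡ 187
222^8 ≡ 187^2 = 34969 ≡ 278
222^16 ≡ 278^2 = 77284 ≡ 227
222^32 ≡ 227^2 = 51529 ≡ 260
222^64 ≡ 260^2 = 67600 ≡ 60
222^128 ≡ 60^2 = 3600 ≡ 223
222^256 ≡ 223^2 = 49729 ≡ 302
267 = 256 + 8 + 2 + 1, so 222^267 ≡ 302·278·164·222 ≡ 295 (mod 307)
70·295 = 20650 ≡ 81 (mod 307)
245 ≠ 81, so verification fails.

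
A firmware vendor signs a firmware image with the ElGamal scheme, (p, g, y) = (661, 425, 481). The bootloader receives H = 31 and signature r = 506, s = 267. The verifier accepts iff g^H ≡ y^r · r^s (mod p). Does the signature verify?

verifies

Left side g^H mod p:
425^2 = 180625 ≡ 172
425^4 ≡ 172^2 = 29584 ≡ 500
425^8 ≡ 500^2 = 250000 ≡ 142
425^16 ≡ 142^2 = 20164 ≡ 334
31 = 16 + 8 + 4 + 2 + 1, so 425^31 ≡ 334·142·500·172·425 ≡ 502 (mod 661)
Right side y^r · r^s mod p:
481^2 = 231361 ≡ 11
481^4 ≡ 11^2 = 121
481^8 ≡ 121^2 = 14641 ≡ 99
481^16 ≡ 99^2 = 9801 ≡ 547
481^32 ≡ 547^2 = 299209 ≡ 437
481^64 ≡ 437^2 = 190969 ≡ 601
481^128 ≡ 601^2 = 361201 ≡ 295
481^256 ≡ 295^2 = 87025 ≡ 434
506 = 256 + 128 + 64 + 32 + 16 + 8 + 2, so 481^506 ≡ 434·295·601·437·547·99·11 ≡ 364 (mod 661)
506^2 = 256036 ≡ 229
506^4 ≡ 229^2 = 52441 ≡ 222
506^8 ≡ 222^2 = 49284 ≡ 370
506^16 ≡ 370^2 = 136900 ≡ 73
506^32 ≡ 73^2 = 5329 ≡ 41
506^64 ≡ 41^2 = 1681 ≡ 359
506^128 ≡ 359^2 = 128881 ≡ 647
506^256 ≡ 647^2 = 418609 ≡ 196
267 = 256 + 8 + 2 + 1, so 506^267 ≡ 196·370·229·506 ≡ 528 (mod 661)
364·528 = 192192 ≡ 502 (mod 661)
502 ≡ 502 (mod 661), so the signature is genuine.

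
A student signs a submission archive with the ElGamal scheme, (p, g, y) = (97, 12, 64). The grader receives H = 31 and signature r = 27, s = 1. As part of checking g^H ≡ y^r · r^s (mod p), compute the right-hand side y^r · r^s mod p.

Squares mod 97: 64^1≡64, 64^2≡22, 64^4≡96, 64^8≡1, 64^16≡1
27 = 16 + 8 + 2 + 1, so 64^27 ≡ 1·1·22·64 ≡ 50 (mod 97)
27^1 mod 97 = 27
y^r · r^s ≡ 50·27 = 1350 ≡ 89 (mod 97)

89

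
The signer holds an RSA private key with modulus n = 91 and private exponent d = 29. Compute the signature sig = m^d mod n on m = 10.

82

m^2 ≡ 10^2 = 100 ≡ 9
m^4 ≡ 9^2 = 81
m^8 ≡ 81^2 = 6561 ≡ 9
m^16 ≡ 9^2 = 81
29 = 16 + 8 + 4 + 1, so m^29 ≡ 81·9·81·10 ≡ 82 (mod 91)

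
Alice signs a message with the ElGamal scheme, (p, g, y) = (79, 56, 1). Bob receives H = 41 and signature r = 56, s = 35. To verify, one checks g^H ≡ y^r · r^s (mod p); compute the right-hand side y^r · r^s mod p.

24

1^2 = 1
1^4 ≡ 1^2 = 1
1^8 ≡ 1^2 = 1
1^16 ≡ 1^2 = 1
1^32 ≡ 1^2 = 1
56 = 32 + 16 + 8, so 1^56 ≡ 1·1·1 ≡ 1 (mod 79)
56^2 = 3136 ≡ 55
56^4 ≡ 55^2 = 3025 ≡ 23
56^8 ≡ 23^2 = 529 ≡ 55
56^16 ≡ 55^2 = 3025 ≡ 23
56^32 ≡ 23^2 = 529 ≡ 55
35 = 32 + 2 + 1, so 56^35 ≡ 55·55·56 ≡ 24 (mod 79)
y^r · r^s ≡ 1·24 = 24 ≡ 24 (mod 79)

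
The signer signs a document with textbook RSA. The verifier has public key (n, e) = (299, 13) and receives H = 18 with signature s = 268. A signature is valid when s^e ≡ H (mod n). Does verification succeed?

s^2 ≡ 268^2 = 71824 ≡ 64
s^4 ≡ 64^2 = 4096 ≡ 209
s^8 ≡ 209^2 = 43681 ≡ 27
13 = 8 + 4 + 1, so s^13 ≡ 27·209·268 ≡ 281 (mod 299)
281 ≠ 18, so verification fails.

fails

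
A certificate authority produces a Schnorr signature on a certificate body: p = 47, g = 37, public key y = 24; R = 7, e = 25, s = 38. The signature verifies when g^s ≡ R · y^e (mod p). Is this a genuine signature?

g^s mod p:
37^2 = 1369 ≡ 6
37^4 ≡ 6^2 = 36
37^8 ≡ 36^2 = 1296 ≡ 27
37^16 ≡ 27^2 = 729 ≡ 24
37^32 ≡ 24^2 = 576 ≡ 12
38 = 32 + 4 + 2, so 37^38 ≡ 12·36·6 ≡ 7 (mod 47)
R · y^e mod p:
24^2 = 576 ≡ 12
24^4 ≡ 12^2 = 144 ≡ 3
24^8 ≡ 3^2 = 9
24^16 ≡ 9^2 = 81 ≡ 34
25 = 16 + 8 + 1, so 24^25 ≡ 34·9·24 ≡ 12 (mod 47)
7·12 = 84 ≡ 37 (mod 47)
7 ≠ 37; the check fails.

forged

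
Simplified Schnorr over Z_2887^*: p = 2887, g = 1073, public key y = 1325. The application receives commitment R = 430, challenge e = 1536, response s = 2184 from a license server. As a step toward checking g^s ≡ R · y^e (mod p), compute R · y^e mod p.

2786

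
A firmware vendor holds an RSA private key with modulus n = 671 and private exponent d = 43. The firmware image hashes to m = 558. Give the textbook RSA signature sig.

424

m^43 mod 671 = 424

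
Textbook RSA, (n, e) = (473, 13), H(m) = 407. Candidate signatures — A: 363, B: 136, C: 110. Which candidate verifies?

Candidate A: Squares mod 473: 363^1≡363, 363^2≡275, 363^4≡418, 363^8≡187; 13 = 8 + 4 + 1, so 363^13 ≡ 187·418·363 ≡ 407 (mod 473)
  → matches H(m) = 407
Candidate B: Squares mod 473: 136^1≡136, 136^2≡49, 136^4≡36, 136^8≡350; 13 = 8 + 4 + 1, so 136^13 ≡ 350·36·136 ≡ 394 (mod 473)
Candidate C: Squares mod 473: 110^1≡110, 110^2≡275, 110^4≡418, 110^8≡187; 13 = 8 + 4 + 1, so 110^13 ≡ 187·418·110 ≡ 66 (mod 473)

A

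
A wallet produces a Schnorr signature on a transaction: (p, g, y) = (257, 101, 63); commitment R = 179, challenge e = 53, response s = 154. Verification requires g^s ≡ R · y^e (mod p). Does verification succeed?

g^s mod p:
101^2 = 10201 ≡ 178
101^4 ≡ 178^2 = 31684 ≡ 73
101^8 ≡ 73^2 = 5329 ≡ 189
101^16 ≡ 189^2 = 35721 ≡ 255
101^32 ≡ 255^2 = 65025 ≡ 4
101^64 ≡ 4^2 = 16
101^128 ≡ 16^2 = 256
154 = 128 + 16 + 8 + 2, so 101^154 ≡ 256·255·189·178 ≡ 207 (mod 257)
R · y^e mod p:
63^2 = 3969 ≡ 114
63^4 ≡ 114^2 = 12996 ≡ 146
63^8 ≡ 146^2 = 21316 ≡ 242
63^16 ≡ 242^2 = 58564 ≡ 225
63^32 ≡ 225^2 = 50625 ≡ 253
53 = 32 + 16 + 4 + 1, so 63^53 ≡ 253·225·146·63 ≡ 27 (mod 257)
179·27 = 4833 ≡ 207 (mod 257)
207 ≡ 207 (mod 257); signature holds.

passes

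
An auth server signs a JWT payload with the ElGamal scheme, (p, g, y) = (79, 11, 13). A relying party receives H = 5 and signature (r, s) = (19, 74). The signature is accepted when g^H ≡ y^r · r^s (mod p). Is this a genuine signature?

Left side g^H mod p:
11^5 mod 79 = 49
Right side y^r · r^s mod p:
13^19 mod 79 = 51
19^74 mod 79 = 49
51·49 = 2499 ≡ 50 (mod 79)
49 ≠ 50, so verification fails.

forged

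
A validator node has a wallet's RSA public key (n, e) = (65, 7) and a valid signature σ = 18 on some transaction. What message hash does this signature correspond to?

47

σ^2 ≡ 18^2 = 324 ≡ 64
σ^4 ≡ 64^2 = 4096 ≡ 1
7 = 4 + 2 + 1, so σ^7 ≡ 1·64·18 ≡ 47 (mod 65)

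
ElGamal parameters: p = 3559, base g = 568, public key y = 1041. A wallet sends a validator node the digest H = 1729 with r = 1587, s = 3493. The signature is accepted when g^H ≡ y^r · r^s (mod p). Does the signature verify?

does not verify

Left side g^H mod p:
568^1729 mod 3559 = 1500
Right side y^r · r^s mod p:
1041^1587 mod 3559 = 2682
1587^3493 mod 3559 = 1635
2682·1635 = 4385070 ≡ 382 (mod 3559)
1500 ≠ 382, so verification fails.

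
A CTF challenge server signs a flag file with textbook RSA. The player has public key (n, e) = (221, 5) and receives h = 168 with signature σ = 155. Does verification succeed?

passes

Squares mod 221: σ^1≡155, σ^2≡157, σ^4≡118
5 = 4 + 1, so σ^5 ≡ 118·155 ≡ 168 (mod 221)
168 = h, so the signature checks out.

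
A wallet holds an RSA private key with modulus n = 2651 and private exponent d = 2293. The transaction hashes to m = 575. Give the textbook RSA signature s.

Squares mod 2651: m^1≡575, m^2≡1901, m^4≡488, m^8≡2205, m^16≡91, m^32≡328, m^64≡1544, m^128≡687, m^256≡91, m^512≡328, m^1024≡1544, m^2048≡687
2293 = 2048 + 128 + 64 + 32 + 16 + 4 + 1, so m^2293 ≡ 687·687·1544·328·91·488·575 ≡ 2084 (mod 2651)

2084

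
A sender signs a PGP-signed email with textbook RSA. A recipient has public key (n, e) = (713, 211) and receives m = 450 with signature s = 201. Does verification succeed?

fails

s^2 ≡ 201^2 = 40401 ≡ 473
s^4 ≡ 473^2 = 223729 ≡ 560
s^8 ≡ 560^2 = 313600 ≡ 593
s^16 ≡ 593^2 = 351649 ≡ 140
s^32 ≡ 140^2 = 19600 ≡ 349
s^64 ≡ 349^2 = 121801 ≡ 591
s^128 ≡ 591^2 = 349281 ≡ 624
211 = 128 + 64 + 16 + 2 + 1, so s^211 ≡ 624·591·140·473·201 ≡ 263 (mod 713)
The recovered value 263 does not match the digest 450.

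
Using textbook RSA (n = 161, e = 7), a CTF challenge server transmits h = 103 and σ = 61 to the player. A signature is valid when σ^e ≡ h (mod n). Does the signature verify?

verifies

σ^2 ≡ 61^2 = 3721 ≡ 18
σ^4 ≡ 18^2 = 324 ≡ 2
7 = 4 + 2 + 1, so σ^7 ≡ 2·18·61 ≡ 103 (mod 161)
σ^7 mod 161 = 103 matches h.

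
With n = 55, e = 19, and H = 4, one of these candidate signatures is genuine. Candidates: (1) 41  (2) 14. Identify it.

2

Candidate 1: 41^2 = 1681 ≡ 31; 41^4 ≡ 31^2 = 961 ≡ 26; 41^8 ≡ 26^2 = 676 ≡ 16; 41^16 ≡ 16^2 = 256 ≡ 36; 19 = 16 + 2 + 1, so 41^19 ≡ 36·31·41 ≡ 51 (mod 55)
Candidate 2: 14^2 = 196 ≡ 31; 14^4 ≡ 31^2 = 961 ≡ 26; 14^8 ≡ 26^2 = 676 ≡ 16; 14^16 ≡ 16^2 = 256 ≡ 36; 19 = 16 + 2 + 1, so 14^19 ≡ 36·31·14 ≡ 4 (mod 55)
  → matches H = 4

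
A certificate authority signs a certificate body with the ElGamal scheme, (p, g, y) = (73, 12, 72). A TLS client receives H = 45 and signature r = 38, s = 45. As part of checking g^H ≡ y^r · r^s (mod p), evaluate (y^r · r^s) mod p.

46

72^2 = 5184 ≡ 1
72^4 ≡ 1^2 = 1
72^8 ≡ 1^2 = 1
72^16 ≡ 1^2 = 1
72^32 ≡ 1^2 = 1
38 = 32 + 4 + 2, so 72^38 ≡ 1·1·1 ≡ 1 (mod 73)
38^2 = 1444 ≡ 57
38^4 ≡ 57^2 = 3249 ≡ 37
38^8 ≡ 37^2 = 1369 ≡ 55
38^16 ≡ 55^2 = 3025 ≡ 32
38^32 ≡ 32^2 = 1024 ≡ 2
45 = 32 + 8 + 4 + 1, so 38^45 ≡ 2·55·37·38 ≡ 46 (mod 73)
y^r · r^s ≡ 1·46 = 46 ≡ 46 (mod 73)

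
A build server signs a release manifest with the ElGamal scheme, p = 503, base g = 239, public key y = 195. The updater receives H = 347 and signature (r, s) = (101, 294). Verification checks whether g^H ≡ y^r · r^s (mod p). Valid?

Left side g^H mod p:
239^2 = 57121 ≡ 282
239^4 ≡ 282^2 = 79524 ≡ 50
239^8 ≡ 50^2 = 2500 ≡ 488
239^16 ≡ 488^2 = 238144 ≡ 225
239^32 ≡ 225^2 = 50625 ≡ 325
239^64 ≡ 325^2 = 105625 ≡ 498
239^128 ≡ 498^2 = 248004 ≡ 25
239^256 ≡ 25^2 = 625 ≡ 122
347 = 256 + 64 + 16 + 8 + 2 + 1, so 239^347 ≡ 122·498·225·488·282·239 ≡ 116 (mod 503)
Right side y^r · r^s mod p:
195^2 = 38025 ≡ 300
195^4 ≡ 300^2 = 90000 ≡ 466
195^8 ≡ 466^2 = 217156 ≡ 363
195^16 ≡ 363^2 = 131769 ≡ 486
195^32 ≡ 486^2 = 236196 ≡ 289
195^64 ≡ 289^2 = 83521 ≡ 23
101 = 64 + 32 + 4 + 1, so 195^101 ≡ 23·289·466·195 ≡ 430 (mod 503)
101^2 = 10201 ≡ 141
101^4 ≡ 141^2 = 19881 ≡ 264
101^8 ≡ 264^2 = 69696 ≡ 282
101^16 ≡ 282^2 = 79524 ≡ 50
101^32 ≡ 50^2 = 2500 ≡ 488
101^64 ≡ 488^2 = 238144 ≡ 225
101^128 ≡ 225^2 = 50625 ≡ 325
101^256 ≡ 325^2 = 105625 ≡ 498
294 = 256 + 32 + 4 + 2, so 101^294 ≡ 498·488·264·141 ≡ 150 (mod 503)
430·150 = 64500 ≡ 116 (mod 503)
116 ≡ 116 (mod 503), so the signature is genuine.

yes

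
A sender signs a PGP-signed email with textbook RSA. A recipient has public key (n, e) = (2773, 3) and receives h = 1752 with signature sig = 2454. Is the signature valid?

valid

sig^2 ≡ 2454^2 = 6022116 ≡ 1933
3 = 2 + 1, so sig^3 ≡ 1933·2454 ≡ 1752 (mod 2773)
sig^3 mod 2773 = 1752 matches h.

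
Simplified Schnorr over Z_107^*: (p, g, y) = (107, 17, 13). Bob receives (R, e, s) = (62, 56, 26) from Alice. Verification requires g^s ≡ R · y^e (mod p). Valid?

no

g^s mod p:
17^26 mod 107 = 30
R · y^e mod p:
13^56 mod 107 = 57
62·57 = 3534 ≡ 3 (mod 107)
30 ≠ 3; the check fails.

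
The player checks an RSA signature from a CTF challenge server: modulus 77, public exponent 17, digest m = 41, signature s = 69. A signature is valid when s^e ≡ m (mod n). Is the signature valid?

invalid

s^2 ≡ 69^2 = 4761 ≡ 64
s^4 ≡ 64^2 = 4096 ≡ 15
s^8 ≡ 15^2 = 225 ≡ 71
s^16 ≡ 71^2 = 5041 ≡ 36
17 = 16 + 1, so s^17 ≡ 36·69 ≡ 20 (mod 77)
The recovered value 20 does not match the digest 41.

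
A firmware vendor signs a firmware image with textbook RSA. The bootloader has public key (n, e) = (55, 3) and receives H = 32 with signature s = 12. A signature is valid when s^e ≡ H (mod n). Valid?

s^3 mod 55 = 23
s^3 mod 55 = 23, but H = 32.

no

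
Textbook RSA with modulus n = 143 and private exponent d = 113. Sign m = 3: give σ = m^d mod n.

m^2 ≡ 3^2 = 9
m^4 ≡ 9^2 = 81
m^8 ≡ 81^2 = 6561 ≡ 126
m^16 ≡ 126^2 = 15876 ≡ 3
m^32 ≡ 3^2 = 9
m^64 ≡ 9^2 = 81
113 = 64 + 32 + 16 + 1, so m^113 ≡ 81·9·3·3 ≡ 126 (mod 143)

126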